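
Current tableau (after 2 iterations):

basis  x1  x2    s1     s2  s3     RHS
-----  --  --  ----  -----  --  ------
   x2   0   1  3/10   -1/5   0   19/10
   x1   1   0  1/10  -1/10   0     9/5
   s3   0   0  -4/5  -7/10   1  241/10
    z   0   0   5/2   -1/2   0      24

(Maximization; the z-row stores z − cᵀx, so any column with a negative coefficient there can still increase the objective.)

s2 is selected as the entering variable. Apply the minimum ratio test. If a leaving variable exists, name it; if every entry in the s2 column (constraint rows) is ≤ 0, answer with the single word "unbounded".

unbounded

s2-column entries: row 1: -1/5, row 2: -1/10, row 3: -7/10. All ≤ 0, so s2 can increase without bound; the LP is unbounded in this direction.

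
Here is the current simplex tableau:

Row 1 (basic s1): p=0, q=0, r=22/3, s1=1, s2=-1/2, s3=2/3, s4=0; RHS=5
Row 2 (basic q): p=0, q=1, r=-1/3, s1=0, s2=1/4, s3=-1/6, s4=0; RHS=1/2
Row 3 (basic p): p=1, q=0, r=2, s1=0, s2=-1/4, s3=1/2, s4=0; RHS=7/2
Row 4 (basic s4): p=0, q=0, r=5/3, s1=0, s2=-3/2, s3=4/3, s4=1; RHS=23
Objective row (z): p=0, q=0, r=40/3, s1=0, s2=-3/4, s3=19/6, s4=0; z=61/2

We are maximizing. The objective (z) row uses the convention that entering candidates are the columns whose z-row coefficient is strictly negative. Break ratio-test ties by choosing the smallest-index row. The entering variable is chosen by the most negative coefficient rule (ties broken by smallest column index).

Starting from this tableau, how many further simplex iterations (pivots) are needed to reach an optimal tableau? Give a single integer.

1

pivot: s2 in, q out → z = 32
No improving column remains; optimal.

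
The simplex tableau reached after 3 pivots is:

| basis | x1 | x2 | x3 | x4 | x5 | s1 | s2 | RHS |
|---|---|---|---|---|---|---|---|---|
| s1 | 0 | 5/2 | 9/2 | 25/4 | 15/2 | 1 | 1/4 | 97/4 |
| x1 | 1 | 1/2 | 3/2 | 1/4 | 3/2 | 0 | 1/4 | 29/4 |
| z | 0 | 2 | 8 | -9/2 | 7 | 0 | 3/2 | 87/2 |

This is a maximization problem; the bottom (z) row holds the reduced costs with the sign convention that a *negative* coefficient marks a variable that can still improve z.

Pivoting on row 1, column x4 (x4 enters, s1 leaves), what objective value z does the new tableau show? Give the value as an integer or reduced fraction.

Minimum ratio for x4: (97/4)/(25/4) = 97/25.
z changes by −(z-row coeff of x4)·ratio = −(-9/2)·(97/25) = 873/50.
New z = 87/2 + (873/50) = 1524/25.

1524/25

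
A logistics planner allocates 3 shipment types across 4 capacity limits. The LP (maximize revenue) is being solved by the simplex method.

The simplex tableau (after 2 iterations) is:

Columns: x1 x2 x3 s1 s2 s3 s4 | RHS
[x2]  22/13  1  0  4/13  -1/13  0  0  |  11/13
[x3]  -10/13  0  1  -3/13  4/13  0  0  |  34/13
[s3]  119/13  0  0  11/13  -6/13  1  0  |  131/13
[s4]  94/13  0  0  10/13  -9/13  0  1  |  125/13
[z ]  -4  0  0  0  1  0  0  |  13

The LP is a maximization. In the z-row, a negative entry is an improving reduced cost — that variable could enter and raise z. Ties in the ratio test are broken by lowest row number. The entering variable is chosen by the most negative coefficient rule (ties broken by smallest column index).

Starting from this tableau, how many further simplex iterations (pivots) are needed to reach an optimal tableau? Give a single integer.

1

pivot: x1 in, x2 out → z = 15
No improving column remains; optimal.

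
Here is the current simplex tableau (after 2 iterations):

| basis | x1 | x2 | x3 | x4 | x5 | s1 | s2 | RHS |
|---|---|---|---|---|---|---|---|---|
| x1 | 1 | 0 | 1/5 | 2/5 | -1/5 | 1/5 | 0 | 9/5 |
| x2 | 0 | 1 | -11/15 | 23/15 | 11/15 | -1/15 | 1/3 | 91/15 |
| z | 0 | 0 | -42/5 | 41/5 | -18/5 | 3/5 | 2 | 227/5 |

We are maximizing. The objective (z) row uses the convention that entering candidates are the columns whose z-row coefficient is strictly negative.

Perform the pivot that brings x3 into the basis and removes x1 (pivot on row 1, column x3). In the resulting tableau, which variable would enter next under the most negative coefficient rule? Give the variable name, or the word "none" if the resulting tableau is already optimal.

x5

Pivot element 1/5. New z-row = old z-row − (-42/5)·(row 1/(1/5)).
Updated z-row coefficients: x1: 42, x2: 0, x3: 0, x4: 25, x5: -12, s1: 9, s2: 2.
The most negative is -12 in column x5, so x5 would enter next.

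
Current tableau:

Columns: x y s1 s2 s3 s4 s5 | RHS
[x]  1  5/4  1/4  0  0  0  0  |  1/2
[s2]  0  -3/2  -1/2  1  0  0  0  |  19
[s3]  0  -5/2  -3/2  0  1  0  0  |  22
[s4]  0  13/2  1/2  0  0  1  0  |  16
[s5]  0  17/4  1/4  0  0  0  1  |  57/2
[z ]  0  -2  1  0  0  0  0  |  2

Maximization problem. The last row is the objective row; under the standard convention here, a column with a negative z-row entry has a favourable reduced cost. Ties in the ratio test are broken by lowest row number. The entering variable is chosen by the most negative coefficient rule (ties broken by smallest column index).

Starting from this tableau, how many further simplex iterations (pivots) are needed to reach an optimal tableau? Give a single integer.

1

pivot: y in, x out → z = 14/5
No improving column remains; optimal.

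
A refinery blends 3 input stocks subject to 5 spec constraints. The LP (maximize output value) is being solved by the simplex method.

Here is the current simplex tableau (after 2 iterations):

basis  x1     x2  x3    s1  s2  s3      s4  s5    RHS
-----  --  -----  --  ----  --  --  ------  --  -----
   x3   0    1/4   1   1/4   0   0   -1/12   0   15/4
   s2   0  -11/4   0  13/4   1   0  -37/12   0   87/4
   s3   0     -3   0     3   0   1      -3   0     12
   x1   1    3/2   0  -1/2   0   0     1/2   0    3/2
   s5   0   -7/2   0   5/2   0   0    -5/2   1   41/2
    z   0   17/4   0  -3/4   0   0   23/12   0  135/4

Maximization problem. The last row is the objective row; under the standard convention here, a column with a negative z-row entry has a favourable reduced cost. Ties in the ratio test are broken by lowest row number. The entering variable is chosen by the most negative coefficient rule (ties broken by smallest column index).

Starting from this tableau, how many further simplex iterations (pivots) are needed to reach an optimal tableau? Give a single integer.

1

pivot: s1 in, s3 out → z = 147/4
No improving column remains; optimal.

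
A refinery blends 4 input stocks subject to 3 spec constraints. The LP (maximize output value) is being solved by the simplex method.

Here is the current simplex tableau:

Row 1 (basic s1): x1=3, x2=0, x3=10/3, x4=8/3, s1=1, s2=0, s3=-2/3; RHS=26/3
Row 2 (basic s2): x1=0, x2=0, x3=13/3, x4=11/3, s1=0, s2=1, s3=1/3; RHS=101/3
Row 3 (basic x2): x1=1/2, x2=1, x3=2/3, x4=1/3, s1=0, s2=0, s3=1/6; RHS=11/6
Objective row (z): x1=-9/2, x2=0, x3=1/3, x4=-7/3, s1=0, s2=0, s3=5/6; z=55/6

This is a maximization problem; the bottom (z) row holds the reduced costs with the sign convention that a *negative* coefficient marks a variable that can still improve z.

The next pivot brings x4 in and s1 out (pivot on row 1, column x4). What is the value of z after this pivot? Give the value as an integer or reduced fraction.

67/4

Minimum ratio for x4: (26/3)/(8/3) = 13/4.
z changes by −(z-row coeff of x4)·ratio = −(-7/3)·(13/4) = 91/12.
New z = 55/6 + (91/12) = 67/4.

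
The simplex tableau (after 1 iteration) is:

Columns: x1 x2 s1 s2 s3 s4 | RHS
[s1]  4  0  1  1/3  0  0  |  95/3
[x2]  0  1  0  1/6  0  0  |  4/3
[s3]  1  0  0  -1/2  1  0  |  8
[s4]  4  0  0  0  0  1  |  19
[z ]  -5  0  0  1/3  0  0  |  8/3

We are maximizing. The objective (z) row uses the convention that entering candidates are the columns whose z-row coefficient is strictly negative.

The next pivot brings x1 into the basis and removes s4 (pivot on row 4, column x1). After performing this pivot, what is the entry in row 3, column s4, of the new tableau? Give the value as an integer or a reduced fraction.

Pivot element is row 4, column x1: 4.
Normalize row 4: new (row 4, s4) = 1/4 = 1/4.
row 3 ← row 3 − 1·(new row 4): 0 − 1·(1/4) = -1/4.

-1/4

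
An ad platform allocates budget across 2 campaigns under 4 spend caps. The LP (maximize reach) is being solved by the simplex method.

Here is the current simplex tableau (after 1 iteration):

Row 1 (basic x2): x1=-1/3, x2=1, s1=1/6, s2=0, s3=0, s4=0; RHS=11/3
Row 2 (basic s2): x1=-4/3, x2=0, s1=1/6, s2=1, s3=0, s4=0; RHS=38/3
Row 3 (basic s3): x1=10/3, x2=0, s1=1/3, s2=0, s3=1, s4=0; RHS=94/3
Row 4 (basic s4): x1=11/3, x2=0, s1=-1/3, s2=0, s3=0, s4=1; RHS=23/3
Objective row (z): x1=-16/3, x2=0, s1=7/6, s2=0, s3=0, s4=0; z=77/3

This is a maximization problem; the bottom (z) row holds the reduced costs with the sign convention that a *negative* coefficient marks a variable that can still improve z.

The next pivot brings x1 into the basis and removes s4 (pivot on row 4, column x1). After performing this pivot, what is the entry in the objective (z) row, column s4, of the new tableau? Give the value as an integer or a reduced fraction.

Pivot element is row 4, column x1: 11/3.
Normalize row 4: new (row 4, s4) = 1/(11/3) = 3/11.
z-row ← z-row − (-16/3)·(new row 4): 0 − (-16/3)·(3/11) = 16/11.

16/11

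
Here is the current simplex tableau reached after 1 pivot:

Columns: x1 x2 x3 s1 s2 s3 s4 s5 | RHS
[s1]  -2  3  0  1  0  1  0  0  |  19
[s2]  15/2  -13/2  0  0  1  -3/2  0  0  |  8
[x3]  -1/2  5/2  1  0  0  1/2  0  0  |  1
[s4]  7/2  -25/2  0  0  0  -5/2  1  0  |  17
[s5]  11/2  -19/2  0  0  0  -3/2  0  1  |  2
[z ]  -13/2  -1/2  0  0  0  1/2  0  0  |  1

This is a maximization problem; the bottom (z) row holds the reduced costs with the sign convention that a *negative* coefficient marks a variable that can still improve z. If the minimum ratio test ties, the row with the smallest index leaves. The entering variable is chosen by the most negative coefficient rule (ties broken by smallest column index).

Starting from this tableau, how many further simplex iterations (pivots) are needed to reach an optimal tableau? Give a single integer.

2

pivot: x1 in, s5 out → z = 37/11
pivot: x2 in, x3 out → z = 71/6
No improving column remains; optimal.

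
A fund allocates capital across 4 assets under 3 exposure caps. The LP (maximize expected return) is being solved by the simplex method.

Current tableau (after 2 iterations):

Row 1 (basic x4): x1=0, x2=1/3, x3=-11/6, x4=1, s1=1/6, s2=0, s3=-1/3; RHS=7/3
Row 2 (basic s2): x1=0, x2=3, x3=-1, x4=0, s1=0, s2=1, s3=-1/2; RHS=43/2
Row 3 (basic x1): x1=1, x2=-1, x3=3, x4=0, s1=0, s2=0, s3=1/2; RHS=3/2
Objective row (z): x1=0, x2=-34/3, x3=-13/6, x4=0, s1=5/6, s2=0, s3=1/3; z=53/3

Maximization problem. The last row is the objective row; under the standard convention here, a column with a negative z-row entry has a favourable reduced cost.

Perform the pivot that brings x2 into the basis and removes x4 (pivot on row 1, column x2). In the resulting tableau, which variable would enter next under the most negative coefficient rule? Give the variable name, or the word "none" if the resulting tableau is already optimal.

x3

Pivot element 1/3. New z-row = old z-row − (-34/3)·(row 1/(1/3)).
Updated z-row coefficients: x1: 0, x2: 0, x3: -129/2, x4: 34, s1: 13/2, s2: 0, s3: -11.
The most negative is -129/2 in column x3, so x3 would enter next.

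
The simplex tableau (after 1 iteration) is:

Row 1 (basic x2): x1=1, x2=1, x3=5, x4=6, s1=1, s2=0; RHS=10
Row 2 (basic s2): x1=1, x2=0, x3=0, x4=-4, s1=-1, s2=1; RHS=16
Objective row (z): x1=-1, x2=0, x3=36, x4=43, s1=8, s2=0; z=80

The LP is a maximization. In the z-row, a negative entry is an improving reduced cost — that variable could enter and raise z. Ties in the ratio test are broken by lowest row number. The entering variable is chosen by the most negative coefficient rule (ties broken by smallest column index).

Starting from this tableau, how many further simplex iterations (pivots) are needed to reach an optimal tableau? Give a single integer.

pivot: x1 in, x2 out → z = 90
No improving column remains; optimal.

1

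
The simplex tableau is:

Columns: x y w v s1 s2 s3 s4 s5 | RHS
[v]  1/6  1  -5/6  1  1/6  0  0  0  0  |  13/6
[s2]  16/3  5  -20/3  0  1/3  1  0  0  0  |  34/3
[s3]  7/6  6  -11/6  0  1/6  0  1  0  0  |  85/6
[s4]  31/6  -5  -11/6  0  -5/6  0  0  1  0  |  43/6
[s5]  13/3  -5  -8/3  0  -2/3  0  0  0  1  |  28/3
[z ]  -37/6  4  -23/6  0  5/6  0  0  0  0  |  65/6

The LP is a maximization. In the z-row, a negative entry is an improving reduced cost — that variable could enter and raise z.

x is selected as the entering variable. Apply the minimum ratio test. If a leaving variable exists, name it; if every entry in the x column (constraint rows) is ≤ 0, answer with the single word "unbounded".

Ratios: row 1 (v): (13/6)/(1/6) = 13; row 2 (s2): (34/3)/(16/3) = 17/8; row 3 (s3): (85/6)/(7/6) = 85/7; row 4 (s4): (43/6)/(31/6) = 43/31; row 5 (s5): (28/3)/(13/3) = 28/13.
Minimum ratio is in the s4 row, so s4 leaves.

s4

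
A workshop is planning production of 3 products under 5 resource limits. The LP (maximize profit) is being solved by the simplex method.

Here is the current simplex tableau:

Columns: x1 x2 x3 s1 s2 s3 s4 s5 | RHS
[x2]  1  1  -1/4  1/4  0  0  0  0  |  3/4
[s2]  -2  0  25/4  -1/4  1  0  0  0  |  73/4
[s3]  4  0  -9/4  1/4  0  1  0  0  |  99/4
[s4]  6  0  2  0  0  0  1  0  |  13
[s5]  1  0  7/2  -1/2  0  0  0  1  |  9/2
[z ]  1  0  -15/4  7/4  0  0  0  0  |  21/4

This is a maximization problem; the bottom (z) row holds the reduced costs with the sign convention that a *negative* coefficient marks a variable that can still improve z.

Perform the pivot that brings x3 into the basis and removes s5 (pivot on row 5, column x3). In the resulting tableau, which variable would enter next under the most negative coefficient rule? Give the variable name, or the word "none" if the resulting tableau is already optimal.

none

Pivot element 7/2. New z-row = old z-row − (-15/4)·(row 5/(7/2)).
Updated z-row coefficients: x1: 29/14, x2: 0, x3: 0, s1: 17/14, s2: 0, s3: 0, s4: 0, s5: 15/14.
No coefficient is strictly negative; the tableau after this pivot is optimal.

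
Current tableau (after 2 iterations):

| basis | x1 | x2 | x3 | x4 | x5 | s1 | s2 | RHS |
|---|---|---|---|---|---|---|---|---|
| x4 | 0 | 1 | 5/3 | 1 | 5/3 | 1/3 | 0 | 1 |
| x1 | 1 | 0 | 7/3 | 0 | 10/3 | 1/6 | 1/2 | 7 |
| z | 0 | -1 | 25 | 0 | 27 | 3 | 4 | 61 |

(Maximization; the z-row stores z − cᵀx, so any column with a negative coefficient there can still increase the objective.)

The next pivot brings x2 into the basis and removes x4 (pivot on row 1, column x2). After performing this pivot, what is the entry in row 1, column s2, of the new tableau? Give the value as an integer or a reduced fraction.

Pivot element is row 1, column x2: 1.
Normalize row 1: new (row 1, s2) = 0/1 = 0.
Row 1 is the pivot row, so the entry is 0.

0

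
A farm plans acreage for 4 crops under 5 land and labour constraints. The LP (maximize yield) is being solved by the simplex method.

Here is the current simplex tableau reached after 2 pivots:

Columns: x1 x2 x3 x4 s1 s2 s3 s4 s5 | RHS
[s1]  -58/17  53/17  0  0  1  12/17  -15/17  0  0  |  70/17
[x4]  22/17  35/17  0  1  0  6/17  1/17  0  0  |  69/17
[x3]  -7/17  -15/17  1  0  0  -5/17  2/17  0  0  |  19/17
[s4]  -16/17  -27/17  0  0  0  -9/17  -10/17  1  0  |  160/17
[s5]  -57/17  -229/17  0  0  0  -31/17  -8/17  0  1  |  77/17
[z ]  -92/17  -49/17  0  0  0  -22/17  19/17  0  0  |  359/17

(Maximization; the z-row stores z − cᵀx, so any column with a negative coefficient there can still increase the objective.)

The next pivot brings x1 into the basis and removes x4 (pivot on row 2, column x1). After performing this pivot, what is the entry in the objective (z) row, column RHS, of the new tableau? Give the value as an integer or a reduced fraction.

419/11

Pivot element is row 2, column x1: 22/17.
Normalize row 2: new (row 2, RHS) = (69/17)/(22/17) = 69/22.
z-row ← z-row − (-92/17)·(new row 2): 359/17 − (-92/17)·(69/22) = 419/11.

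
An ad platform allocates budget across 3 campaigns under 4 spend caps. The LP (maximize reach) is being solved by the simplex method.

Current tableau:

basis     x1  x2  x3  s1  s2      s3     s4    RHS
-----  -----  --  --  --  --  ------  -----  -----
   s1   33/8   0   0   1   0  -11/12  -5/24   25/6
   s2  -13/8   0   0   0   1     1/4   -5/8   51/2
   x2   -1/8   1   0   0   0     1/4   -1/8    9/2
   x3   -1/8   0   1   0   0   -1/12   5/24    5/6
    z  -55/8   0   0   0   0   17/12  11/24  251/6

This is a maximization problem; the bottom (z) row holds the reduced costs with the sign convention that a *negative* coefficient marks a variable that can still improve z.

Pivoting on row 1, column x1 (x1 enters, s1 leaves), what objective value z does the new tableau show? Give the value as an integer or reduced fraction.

439/9

Minimum ratio for x1: (25/6)/(33/8) = 100/99.
z changes by −(z-row coeff of x1)·ratio = −(-55/8)·(100/99) = 125/18.
New z = 251/6 + (125/18) = 439/9.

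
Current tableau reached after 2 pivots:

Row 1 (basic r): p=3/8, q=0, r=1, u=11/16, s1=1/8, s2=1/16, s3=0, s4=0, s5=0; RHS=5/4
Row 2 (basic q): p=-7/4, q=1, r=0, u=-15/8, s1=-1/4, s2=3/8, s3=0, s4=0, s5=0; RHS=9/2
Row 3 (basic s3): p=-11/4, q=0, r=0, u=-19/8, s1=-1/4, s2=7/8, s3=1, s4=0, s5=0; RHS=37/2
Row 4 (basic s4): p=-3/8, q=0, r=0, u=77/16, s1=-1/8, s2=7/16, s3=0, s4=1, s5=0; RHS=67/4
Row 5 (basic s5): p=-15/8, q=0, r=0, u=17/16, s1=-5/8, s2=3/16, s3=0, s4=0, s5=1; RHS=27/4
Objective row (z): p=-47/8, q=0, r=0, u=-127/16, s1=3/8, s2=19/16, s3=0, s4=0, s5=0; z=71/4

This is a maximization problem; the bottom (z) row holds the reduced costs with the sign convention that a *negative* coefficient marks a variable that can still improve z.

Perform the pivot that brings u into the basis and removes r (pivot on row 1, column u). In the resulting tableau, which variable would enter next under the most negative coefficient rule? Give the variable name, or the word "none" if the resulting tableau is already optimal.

Pivot element 11/16. New z-row = old z-row − (-127/16)·(row 1/(11/16)).
Updated z-row coefficients: p: -17/11, q: 0, r: 127/11, u: 0, s1: 20/11, s2: 21/11, s3: 0, s4: 0, s5: 0.
The most negative is -17/11 in column p, so p would enter next.

p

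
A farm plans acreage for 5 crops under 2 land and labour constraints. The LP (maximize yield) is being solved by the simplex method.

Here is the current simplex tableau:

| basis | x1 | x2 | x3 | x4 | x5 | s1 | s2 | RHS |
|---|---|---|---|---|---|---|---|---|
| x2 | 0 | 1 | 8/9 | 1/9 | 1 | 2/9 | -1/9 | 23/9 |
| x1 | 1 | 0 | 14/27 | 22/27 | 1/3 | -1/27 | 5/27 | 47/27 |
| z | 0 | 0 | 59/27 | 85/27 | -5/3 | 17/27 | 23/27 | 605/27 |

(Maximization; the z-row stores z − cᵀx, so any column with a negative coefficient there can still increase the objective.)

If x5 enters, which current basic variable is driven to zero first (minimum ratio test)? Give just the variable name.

Ratios: row 1 (x2): (23/9)/1 = 23/9; row 2 (x1): (47/27)/(1/3) = 47/9.
Minimum ratio 23/9 is in the x2 row, so x2 leaves.

x2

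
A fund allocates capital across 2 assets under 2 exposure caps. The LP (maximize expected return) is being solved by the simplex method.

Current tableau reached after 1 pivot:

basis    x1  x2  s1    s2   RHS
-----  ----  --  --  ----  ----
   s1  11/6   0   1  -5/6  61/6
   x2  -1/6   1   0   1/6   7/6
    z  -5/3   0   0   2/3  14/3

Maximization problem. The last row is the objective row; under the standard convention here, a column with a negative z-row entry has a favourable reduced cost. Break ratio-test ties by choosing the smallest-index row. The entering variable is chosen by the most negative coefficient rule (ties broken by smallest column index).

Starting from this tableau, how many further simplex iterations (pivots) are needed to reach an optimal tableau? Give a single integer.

pivot: x1 in, s1 out → z = 153/11
pivot: s2 in, x2 out → z = 16
No improving column remains; optimal.

2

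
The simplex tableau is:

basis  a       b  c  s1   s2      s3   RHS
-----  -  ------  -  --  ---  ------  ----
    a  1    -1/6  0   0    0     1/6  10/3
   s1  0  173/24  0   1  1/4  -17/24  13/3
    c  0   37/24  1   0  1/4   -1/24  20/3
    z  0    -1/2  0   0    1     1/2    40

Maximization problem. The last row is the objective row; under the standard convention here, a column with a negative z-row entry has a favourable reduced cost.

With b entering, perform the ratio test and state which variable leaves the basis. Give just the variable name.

Ratios: row 1 (a): entry -1/6 ≤ 0, skip; row 2 (s1): (13/3)/(173/24) = 104/173; row 3 (c): (20/3)/(37/24) = 160/37.
Minimum ratio 104/173 is in the s1 row, so s1 leaves.

s1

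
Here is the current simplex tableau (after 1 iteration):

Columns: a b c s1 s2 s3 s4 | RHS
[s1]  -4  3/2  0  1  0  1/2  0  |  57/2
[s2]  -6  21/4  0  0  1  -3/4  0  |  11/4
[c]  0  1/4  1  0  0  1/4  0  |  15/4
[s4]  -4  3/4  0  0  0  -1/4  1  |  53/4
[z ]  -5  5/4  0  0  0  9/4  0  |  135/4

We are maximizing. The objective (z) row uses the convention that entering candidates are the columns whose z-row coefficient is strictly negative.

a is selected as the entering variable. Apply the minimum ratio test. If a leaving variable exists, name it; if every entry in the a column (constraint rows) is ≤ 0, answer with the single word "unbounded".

unbounded

a-column entries: row 1: -4, row 2: -6, row 3: 0, row 4: -4. All ≤ 0, so a can increase without bound; the LP is unbounded in this direction.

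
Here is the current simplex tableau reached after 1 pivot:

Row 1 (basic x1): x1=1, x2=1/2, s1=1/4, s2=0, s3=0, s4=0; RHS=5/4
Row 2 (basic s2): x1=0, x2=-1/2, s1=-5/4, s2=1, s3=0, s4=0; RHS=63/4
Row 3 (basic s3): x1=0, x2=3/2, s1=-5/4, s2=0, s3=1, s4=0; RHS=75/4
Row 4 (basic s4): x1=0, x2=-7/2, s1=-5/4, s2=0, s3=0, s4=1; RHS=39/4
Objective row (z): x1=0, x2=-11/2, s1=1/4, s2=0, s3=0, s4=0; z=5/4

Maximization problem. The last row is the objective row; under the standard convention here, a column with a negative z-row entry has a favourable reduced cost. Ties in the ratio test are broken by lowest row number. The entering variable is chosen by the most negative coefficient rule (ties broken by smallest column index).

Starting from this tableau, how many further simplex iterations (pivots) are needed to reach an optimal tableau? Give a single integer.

1

pivot: x2 in, x1 out → z = 15
No improving column remains; optimal.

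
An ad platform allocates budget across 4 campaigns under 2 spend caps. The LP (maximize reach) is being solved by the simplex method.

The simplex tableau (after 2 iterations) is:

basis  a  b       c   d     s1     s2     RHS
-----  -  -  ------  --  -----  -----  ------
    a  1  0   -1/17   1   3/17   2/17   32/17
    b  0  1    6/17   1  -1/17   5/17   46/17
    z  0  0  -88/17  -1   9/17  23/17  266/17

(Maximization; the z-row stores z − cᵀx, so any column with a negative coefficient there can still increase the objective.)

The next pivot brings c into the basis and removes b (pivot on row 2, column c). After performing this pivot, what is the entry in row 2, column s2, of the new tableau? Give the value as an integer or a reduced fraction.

Pivot element is row 2, column c: 6/17.
Normalize row 2: new (row 2, s2) = (5/17)/(6/17) = 5/6.
Row 2 is the pivot row, so the entry is 5/6.

5/6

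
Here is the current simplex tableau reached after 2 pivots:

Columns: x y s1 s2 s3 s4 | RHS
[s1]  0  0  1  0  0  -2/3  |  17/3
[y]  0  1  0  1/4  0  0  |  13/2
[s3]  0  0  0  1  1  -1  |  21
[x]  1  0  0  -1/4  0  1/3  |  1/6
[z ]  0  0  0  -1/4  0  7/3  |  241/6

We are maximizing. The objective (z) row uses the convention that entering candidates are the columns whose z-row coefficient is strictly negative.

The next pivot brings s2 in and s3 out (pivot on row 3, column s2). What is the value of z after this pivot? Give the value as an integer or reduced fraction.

Minimum ratio for s2: 21/1 = 21.
z changes by −(z-row coeff of s2)·ratio = −(-1/4)·21 = 21/4.
New z = 241/6 + (21/4) = 545/12.

545/12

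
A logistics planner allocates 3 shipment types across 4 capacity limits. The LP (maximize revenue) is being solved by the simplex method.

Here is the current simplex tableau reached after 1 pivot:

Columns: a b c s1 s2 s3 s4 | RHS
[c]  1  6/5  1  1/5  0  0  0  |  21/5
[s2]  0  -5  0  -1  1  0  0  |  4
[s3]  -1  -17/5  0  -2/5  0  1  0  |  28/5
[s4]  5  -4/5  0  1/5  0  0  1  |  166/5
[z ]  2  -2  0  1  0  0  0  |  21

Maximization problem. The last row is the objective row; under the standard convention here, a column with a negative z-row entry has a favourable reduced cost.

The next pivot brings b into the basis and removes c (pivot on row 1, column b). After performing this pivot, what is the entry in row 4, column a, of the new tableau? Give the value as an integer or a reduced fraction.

Pivot element is row 1, column b: 6/5.
Normalize row 1: new (row 1, a) = 1/(6/5) = 5/6.
row 4 ← row 4 − (-4/5)·(new row 1): 5 − (-4/5)·(5/6) = 17/3.

17/3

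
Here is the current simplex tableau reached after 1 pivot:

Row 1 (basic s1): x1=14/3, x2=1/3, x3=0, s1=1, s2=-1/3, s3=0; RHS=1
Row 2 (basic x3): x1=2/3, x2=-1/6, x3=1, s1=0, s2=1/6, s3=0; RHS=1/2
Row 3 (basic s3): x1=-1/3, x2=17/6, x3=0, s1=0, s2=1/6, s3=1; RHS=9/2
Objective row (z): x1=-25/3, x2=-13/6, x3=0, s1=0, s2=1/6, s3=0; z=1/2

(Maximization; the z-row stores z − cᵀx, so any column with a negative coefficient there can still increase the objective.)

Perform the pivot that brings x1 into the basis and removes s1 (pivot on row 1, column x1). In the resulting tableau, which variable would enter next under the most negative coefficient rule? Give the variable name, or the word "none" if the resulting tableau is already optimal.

Pivot element 14/3. New z-row = old z-row − (-25/3)·(row 1/(14/3)).
Updated z-row coefficients: x1: 0, x2: -11/7, x3: 0, s1: 25/14, s2: -3/7, s3: 0.
The most negative is -11/7 in column x2, so x2 would enter next.

x2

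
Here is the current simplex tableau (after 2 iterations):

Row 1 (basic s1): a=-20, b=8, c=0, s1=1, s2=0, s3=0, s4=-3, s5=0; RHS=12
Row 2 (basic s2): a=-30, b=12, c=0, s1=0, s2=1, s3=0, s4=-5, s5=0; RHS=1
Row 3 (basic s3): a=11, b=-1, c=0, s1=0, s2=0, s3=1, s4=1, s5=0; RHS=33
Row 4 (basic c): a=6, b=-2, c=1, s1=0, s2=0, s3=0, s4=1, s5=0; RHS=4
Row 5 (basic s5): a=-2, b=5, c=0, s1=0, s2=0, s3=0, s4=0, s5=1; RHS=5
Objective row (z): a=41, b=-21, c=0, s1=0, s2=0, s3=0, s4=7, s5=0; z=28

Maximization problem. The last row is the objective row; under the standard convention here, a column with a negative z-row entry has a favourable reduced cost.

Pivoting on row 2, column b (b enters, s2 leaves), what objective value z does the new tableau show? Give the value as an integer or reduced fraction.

119/4

Minimum ratio for b: 1/12 = 1/12.
z changes by −(z-row coeff of b)·ratio = −(-21)·(1/12) = 7/4.
New z = 28 + (7/4) = 119/4.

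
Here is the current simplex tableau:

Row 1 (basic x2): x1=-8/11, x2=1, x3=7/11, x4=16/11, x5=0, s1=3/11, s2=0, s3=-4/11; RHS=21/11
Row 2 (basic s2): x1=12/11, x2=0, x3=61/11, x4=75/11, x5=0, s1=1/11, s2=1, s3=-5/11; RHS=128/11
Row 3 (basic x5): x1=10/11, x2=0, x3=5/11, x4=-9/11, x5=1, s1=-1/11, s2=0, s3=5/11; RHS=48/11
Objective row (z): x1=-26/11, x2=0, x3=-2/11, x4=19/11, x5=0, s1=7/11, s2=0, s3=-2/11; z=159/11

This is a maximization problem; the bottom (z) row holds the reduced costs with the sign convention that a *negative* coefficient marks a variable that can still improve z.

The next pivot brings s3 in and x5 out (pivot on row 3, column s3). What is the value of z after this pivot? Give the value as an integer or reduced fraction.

Minimum ratio for s3: (48/11)/(5/11) = 48/5.
z changes by −(z-row coeff of s3)·ratio = −(-2/11)·(48/5) = 96/55.
New z = 159/11 + (96/55) = 81/5.

81/5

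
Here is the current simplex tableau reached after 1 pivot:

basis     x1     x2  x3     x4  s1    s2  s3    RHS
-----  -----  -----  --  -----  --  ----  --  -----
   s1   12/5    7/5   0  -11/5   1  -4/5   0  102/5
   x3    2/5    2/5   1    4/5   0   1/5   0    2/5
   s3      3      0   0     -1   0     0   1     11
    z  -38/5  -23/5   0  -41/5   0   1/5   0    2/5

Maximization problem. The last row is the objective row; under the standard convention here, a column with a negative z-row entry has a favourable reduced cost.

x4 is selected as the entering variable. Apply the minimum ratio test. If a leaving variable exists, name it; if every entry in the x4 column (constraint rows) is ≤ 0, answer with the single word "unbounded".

Ratios: row 1 (s1): entry -11/5 ≤ 0, skip; row 2 (x3): (2/5)/(4/5) = 1/2; row 3 (s3): entry -1 ≤ 0, skip.
Minimum ratio is in the x3 row, so x3 leaves.

x3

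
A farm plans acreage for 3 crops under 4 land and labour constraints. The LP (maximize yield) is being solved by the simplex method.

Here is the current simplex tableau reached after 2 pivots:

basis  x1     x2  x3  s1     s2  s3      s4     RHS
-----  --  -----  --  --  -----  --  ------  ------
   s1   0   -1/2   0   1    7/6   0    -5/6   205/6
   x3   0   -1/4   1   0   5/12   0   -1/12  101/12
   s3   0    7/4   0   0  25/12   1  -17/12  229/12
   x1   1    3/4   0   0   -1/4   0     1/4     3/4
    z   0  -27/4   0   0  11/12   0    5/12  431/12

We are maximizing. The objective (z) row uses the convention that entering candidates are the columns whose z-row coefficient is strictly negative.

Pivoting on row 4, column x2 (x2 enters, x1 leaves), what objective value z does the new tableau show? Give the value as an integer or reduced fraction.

Minimum ratio for x2: (3/4)/(3/4) = 1.
z changes by −(z-row coeff of x2)·ratio = −(-27/4)·1 = 27/4.
New z = 431/12 + (27/4) = 128/3.

128/3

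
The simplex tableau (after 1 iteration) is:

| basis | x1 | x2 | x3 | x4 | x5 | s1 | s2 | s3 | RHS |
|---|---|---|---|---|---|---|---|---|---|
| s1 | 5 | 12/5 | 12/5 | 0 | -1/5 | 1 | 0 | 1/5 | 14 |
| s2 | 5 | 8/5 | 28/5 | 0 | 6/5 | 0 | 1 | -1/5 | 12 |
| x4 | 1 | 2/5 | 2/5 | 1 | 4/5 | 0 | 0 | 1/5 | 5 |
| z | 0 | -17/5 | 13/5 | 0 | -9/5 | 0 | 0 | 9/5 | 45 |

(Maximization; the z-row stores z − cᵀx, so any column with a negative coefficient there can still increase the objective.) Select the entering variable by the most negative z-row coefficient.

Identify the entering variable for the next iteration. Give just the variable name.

Objective-row coefficients: x1: 0, x2: -17/5, x3: 13/5, x4: 0, x5: -9/5, s1: 0, s2: 0, s3: 9/5.
The most negative is -17/5 in column x2, so x2 enters.

x2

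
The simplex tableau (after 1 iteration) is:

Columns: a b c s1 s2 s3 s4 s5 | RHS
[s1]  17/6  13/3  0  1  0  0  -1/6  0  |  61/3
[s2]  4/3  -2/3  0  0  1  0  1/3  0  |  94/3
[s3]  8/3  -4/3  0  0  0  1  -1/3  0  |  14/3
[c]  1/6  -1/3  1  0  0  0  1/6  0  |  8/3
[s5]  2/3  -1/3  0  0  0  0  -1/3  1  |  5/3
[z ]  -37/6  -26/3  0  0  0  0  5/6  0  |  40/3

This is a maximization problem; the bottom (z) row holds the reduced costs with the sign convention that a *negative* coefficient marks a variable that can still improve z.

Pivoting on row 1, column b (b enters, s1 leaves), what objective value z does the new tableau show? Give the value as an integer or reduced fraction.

54

Minimum ratio for b: (61/3)/(13/3) = 61/13.
z changes by −(z-row coeff of b)·ratio = −(-26/3)·(61/13) = 122/3.
New z = 40/3 + (122/3) = 54.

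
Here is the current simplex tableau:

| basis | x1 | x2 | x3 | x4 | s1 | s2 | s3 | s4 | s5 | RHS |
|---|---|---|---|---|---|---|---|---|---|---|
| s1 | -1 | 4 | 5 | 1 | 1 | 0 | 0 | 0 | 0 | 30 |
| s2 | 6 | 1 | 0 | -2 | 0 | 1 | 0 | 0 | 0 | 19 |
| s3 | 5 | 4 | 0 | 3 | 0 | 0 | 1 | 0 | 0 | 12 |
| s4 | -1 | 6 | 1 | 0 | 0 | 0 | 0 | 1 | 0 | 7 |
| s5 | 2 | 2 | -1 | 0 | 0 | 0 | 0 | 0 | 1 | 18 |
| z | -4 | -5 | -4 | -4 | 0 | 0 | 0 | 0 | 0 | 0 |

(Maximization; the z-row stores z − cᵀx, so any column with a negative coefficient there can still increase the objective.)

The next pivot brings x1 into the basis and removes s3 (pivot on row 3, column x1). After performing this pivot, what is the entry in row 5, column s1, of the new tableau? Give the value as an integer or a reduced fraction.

0

Pivot element is row 3, column x1: 5.
Normalize row 3: new (row 3, s1) = 0/5 = 0.
row 5 ← row 5 − 2·(new row 3): 0 − 2·0 = 0.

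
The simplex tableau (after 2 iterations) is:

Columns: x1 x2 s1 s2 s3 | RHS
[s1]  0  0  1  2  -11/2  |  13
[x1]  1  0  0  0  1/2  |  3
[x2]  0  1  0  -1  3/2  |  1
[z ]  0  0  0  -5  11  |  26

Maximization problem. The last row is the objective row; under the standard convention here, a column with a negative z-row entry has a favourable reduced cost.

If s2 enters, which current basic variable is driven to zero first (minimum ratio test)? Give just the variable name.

Ratios: row 1 (s1): 13/2 = 13/2; row 2 (x1): entry 0 ≤ 0, skip; row 3 (x2): entry -1 ≤ 0, skip.
Minimum ratio 13/2 is in the s1 row, so s1 leaves.

s1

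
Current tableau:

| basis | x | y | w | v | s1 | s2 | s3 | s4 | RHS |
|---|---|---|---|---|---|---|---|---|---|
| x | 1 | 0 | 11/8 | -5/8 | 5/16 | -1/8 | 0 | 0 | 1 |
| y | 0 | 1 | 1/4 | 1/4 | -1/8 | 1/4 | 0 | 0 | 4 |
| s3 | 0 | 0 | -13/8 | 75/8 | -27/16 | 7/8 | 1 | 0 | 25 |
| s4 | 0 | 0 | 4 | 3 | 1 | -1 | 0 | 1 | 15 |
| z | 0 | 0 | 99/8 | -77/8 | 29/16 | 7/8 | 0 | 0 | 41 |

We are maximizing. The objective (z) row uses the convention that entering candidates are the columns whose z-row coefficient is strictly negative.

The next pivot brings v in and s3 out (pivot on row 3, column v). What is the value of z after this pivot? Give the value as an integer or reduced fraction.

Minimum ratio for v: 25/(75/8) = 8/3.
z changes by −(z-row coeff of v)·ratio = −(-77/8)·(8/3) = 77/3.
New z = 41 + (77/3) = 200/3.

200/3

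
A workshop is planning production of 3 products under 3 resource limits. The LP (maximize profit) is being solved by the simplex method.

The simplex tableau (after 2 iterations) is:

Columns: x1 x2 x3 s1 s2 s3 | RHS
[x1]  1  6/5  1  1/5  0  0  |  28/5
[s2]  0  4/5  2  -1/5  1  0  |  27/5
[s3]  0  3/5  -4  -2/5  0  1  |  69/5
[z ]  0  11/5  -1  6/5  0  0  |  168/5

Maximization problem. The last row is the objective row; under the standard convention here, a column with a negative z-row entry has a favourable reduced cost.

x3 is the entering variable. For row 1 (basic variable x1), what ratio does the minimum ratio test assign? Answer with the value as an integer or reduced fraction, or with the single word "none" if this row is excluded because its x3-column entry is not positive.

28/5

Ratio = RHS / (x3 entry) = (28/5) / 1 = 28/5.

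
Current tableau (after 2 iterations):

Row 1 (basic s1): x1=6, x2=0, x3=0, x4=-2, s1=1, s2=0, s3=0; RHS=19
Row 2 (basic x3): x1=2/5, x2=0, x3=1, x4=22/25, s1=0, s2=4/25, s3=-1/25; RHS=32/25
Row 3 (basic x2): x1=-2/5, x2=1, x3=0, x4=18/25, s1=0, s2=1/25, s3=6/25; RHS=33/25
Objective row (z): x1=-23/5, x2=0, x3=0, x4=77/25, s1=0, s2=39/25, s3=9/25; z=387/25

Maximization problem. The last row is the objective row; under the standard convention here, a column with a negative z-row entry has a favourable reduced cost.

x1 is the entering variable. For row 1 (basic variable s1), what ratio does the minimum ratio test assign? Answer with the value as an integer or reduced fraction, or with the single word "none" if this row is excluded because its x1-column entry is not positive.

Ratio = RHS / (x1 entry) = 19 / 6 = 19/6.

19/6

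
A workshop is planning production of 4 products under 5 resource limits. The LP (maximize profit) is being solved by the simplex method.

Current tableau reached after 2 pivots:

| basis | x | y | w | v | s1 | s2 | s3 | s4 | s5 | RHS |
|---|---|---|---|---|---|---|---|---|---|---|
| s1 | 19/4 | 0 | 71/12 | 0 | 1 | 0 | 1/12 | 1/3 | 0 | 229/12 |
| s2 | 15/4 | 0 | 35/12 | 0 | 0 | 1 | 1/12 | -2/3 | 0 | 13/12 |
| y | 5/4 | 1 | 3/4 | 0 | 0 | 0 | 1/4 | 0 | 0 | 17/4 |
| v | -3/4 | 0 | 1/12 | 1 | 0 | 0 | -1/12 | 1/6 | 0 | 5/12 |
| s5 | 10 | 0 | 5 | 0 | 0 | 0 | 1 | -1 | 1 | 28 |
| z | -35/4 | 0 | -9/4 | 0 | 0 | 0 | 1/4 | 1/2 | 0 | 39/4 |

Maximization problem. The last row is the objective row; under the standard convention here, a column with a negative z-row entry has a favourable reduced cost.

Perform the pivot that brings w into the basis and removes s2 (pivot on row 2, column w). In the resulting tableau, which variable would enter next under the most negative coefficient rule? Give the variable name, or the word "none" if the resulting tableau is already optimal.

Pivot element 35/12. New z-row = old z-row − (-9/4)·(row 2/(35/12)).
Updated z-row coefficients: x: -41/7, y: 0, w: 0, v: 0, s1: 0, s2: 27/35, s3: 11/35, s4: -1/70, s5: 0.
The most negative is -41/7 in column x, so x would enter next.

x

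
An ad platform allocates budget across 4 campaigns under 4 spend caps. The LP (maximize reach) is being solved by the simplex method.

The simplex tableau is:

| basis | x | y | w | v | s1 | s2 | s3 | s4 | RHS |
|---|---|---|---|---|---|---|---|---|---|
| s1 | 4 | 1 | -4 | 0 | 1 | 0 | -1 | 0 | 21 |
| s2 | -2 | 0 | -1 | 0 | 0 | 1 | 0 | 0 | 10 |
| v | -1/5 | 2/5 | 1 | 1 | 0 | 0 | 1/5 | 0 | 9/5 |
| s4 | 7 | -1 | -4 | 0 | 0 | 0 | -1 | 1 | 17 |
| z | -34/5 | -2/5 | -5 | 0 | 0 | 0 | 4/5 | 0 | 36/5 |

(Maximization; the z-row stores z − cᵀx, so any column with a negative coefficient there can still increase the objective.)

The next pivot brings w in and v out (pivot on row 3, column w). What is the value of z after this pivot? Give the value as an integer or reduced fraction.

81/5

Minimum ratio for w: (9/5)/1 = 9/5.
z changes by −(z-row coeff of w)·ratio = −(-5)·(9/5) = 9.
New z = 36/5 + 9 = 81/5.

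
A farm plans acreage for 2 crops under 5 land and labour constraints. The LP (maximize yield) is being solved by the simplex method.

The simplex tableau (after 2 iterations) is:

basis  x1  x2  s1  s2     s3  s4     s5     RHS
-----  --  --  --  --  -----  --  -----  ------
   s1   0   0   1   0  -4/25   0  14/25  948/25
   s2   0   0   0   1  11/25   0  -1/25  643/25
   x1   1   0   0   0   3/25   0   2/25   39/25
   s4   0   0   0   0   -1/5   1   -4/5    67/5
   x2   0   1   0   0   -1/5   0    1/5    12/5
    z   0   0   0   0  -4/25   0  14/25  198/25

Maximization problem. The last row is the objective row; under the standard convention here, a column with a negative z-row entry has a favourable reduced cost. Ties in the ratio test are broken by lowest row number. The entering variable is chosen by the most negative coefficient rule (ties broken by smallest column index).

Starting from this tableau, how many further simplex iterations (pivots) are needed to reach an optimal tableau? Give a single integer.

pivot: s3 in, x1 out → z = 10
No improving column remains; optimal.

1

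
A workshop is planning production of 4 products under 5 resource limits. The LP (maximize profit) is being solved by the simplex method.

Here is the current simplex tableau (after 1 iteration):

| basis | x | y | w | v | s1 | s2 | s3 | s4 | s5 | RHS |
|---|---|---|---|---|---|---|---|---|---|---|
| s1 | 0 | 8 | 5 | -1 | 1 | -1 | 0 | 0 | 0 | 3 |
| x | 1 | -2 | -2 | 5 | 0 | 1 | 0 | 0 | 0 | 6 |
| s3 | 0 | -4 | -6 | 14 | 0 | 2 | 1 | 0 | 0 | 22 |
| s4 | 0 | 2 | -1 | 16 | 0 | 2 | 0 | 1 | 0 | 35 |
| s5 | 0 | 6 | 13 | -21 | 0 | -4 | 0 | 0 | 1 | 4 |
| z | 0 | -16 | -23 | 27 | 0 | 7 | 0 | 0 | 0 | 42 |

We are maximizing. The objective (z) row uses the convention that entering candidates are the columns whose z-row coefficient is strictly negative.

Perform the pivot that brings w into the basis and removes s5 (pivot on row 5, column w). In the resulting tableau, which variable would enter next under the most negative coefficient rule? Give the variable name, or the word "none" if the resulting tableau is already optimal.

v

Pivot element 13. New z-row = old z-row − (-23)·(row 5/13).
Updated z-row coefficients: x: 0, y: -70/13, w: 0, v: -132/13, s1: 0, s2: -1/13, s3: 0, s4: 0, s5: 23/13.
The most negative is -132/13 in column v, so v would enter next.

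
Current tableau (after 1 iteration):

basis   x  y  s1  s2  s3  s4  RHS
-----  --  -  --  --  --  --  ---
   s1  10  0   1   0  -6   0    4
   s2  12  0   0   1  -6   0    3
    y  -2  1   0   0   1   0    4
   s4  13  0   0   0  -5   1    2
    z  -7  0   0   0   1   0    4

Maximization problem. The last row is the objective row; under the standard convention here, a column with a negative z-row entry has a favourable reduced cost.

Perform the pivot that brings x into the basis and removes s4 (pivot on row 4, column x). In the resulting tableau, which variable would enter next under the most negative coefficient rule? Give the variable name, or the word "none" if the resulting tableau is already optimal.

Pivot element 13. New z-row = old z-row − (-7)·(row 4/13).
Updated z-row coefficients: x: 0, y: 0, s1: 0, s2: 0, s3: -22/13, s4: 7/13.
The most negative is -22/13 in column s3, so s3 would enter next.

s3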